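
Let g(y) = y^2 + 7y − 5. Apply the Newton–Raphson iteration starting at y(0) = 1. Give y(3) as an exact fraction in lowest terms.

g'(y) = 2y + 7.
g(1) = 3, g'(1) = 9, so y(1) = 1 − 3/9 = 2/3.
g(2/3) = 1/9, g'(2/3) = 25/3, so y(2) = (2/3) − (1/9)/(25/3) = 49/75.
g(49/75) = 1/5625, g'(49/75) = 623/75, so y(3) = (49/75) − (1/5625)/(623/75) = 30526/46725.

30526/46725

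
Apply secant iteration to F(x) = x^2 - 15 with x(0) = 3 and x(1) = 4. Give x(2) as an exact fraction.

F(3) = -6, F(4) = 1. x(2) = 4 - 1·(4 - 3)/(1 - (-6)) = 27/7.

27/7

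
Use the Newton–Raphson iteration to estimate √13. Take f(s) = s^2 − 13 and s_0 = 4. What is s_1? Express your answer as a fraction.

29/8

f'(s) = 2s.
f(4) = 3, f'(4) = 8, so s_1 = 4 − 3/8 = 29/8.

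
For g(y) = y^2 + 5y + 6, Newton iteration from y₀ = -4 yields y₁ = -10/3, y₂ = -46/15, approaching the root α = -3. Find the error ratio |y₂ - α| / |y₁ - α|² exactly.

3/5

y₁ - α = -10/3 - (-3) = -10/3 + 3 = -1/3, so |y₁ - α| = 1/3.
y₂ - α = -46/15 - (-3) = -46/15 + 3 = -1/15, so |y₂ - α| = 1/15.
|y₁ - α|² = 1/9.
Ratio = (1/15) / (1/9) = 3/5.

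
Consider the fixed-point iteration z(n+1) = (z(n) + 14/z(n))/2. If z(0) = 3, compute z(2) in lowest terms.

z(1) = (3 + 14/3)/2 = 23/6.
z(2) = (23/6 + 14/(23/6))/2 = 1033/276.

1033/276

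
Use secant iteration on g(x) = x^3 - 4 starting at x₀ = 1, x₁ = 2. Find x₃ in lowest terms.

g(1) = -3, g(2) = 4. x₂ = 2 - 4·(2 - 1)/(4 - (-3)) = 10/7.
g(2) = 4, g(10/7) = -372/343. x₃ = (10/7) - (-372/343)·((10/7) - 2)/((-372/343) - 4) = 169/109.

169/109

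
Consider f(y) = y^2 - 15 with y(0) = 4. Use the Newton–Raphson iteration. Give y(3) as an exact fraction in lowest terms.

7380481/1905632

f'(y) = 2y.
f(4) = 1, f'(4) = 8, so y(1) = 4 - 1/8 = 31/8.
f(31/8) = 1/64, f'(31/8) = 31/4, so y(2) = (31/8) - (1/64)/(31/4) = 1921/496.
f(1921/496) = 1/246016, f'(1921/496) = 1921/248, so y(3) = (1921/496) - (1/246016)/(1921/248) = 7380481/1905632.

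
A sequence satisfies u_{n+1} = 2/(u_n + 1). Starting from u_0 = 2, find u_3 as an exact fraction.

u_1 = 2/(2 + 1) = 2/3.
u_2 = 2/(2/3 + 1) = 6/5.
u_3 = 2/(6/5 + 1) = 10/11.

10/11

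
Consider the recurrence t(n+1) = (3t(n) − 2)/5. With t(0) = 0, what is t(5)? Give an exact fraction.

−2882/3125

t(1) = (3·0 − 2)/5 = −2/5.
t(2) = (3·(−2/5) − 2)/5 = −16/25.
t(3) = (3·(−16/25) − 2)/5 = −98/125.
t(4) = (3·(−98/125) − 2)/5 = −544/625.
t(5) = (3·(−544/625) − 2)/5 = −2882/3125.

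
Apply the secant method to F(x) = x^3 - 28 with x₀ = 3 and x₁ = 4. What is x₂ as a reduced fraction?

112/37

F(3) = -1, F(4) = 36. x₂ = 4 - 36·(4 - 3)/(36 - (-1)) = 112/37.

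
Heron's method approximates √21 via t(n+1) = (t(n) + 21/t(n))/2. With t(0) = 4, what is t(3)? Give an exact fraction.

14720113/3212192

t(1) = (4 + 21/4)/2 = 37/8.
t(2) = (37/8 + 21/(37/8))/2 = 2713/592.
t(3) = (2713/592 + 21/(2713/592))/2 = 14720113/3212192.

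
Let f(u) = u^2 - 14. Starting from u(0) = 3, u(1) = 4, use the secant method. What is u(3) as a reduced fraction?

f(3) = -5, f(4) = 2. u(2) = 4 - 2·(4 - 3)/(2 - (-5)) = 26/7.
f(4) = 2, f(26/7) = -10/49. u(3) = (26/7) - (-10/49)·((26/7) - 4)/((-10/49) - 2) = 101/27.

101/27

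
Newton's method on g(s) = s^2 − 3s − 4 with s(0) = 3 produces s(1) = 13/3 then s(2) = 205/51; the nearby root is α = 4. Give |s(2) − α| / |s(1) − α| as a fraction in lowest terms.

1/17

s(1) − α = 13/3 − 4 = 1/3, so |s(1) − α| = 1/3.
s(2) − α = 205/51 − 4 = 1/51, so |s(2) − α| = 1/51.
Ratio = (1/51) / (1/3) = 1/17.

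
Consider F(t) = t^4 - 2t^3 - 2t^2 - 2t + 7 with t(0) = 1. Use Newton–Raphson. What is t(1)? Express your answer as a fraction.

F'(t) = 4t^3 - 6t^2 - 4t - 2.
F(1) = 2, F'(1) = -8, so t(1) = 1 - 2/(-8) = 5/4.

5/4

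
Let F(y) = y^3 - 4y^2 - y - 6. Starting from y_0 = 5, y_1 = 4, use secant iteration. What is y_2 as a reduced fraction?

F(5) = 14, F(4) = -10. y_2 = 4 - (-10)·(4 - 5)/((-10) - 14) = 53/12.

53/12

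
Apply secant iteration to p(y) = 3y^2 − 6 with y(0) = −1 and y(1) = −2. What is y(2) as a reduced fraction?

p(−1) = −3, p(−2) = 6. y(2) = (−2) − 6·((−2) − (−1))/(6 − (−3)) = −4/3.

−4/3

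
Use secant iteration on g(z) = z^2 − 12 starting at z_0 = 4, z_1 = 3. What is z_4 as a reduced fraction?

627/181

g(4) = 4, g(3) = −3. z_2 = 3 − (−3)·(3 − 4)/((−3) − 4) = 24/7.
g(3) = −3, g(24/7) = −12/49. z_3 = (24/7) − (−12/49)·((24/7) − 3)/((−12/49) − (−3)) = 52/15.
g(24/7) = −12/49, g(52/15) = 4/225. z_4 = (52/15) − (4/225)·((52/15) − (24/7))/((4/225) − (−12/49)) = 627/181.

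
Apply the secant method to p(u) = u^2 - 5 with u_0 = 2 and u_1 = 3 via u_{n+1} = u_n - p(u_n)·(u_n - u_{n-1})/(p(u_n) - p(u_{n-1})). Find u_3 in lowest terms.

29/13

p(2) = -1, p(3) = 4. u_2 = 3 - 4·(3 - 2)/(4 - (-1)) = 11/5.
p(3) = 4, p(11/5) = -4/25. u_3 = (11/5) - (-4/25)·((11/5) - 3)/((-4/25) - 4) = 29/13.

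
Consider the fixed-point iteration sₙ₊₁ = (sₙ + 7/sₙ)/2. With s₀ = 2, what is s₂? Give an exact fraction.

s₁ = (2 + 7/2)/2 = 11/4.
s₂ = (11/4 + 7/(11/4))/2 = 233/88.

233/88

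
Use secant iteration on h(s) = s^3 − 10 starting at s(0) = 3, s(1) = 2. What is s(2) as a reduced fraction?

40/19

h(3) = 17, h(2) = −2. s(2) = 2 − (−2)·(2 − 3)/((−2) − 17) = 40/19.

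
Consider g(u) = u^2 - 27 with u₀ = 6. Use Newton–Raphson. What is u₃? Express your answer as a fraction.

g'(u) = 2u.
g(6) = 9, g'(6) = 12, so u₁ = 6 - 9/12 = 21/4.
g(21/4) = 9/16, g'(21/4) = 21/2, so u₂ = (21/4) - (9/16)/(21/2) = 291/56.
g(291/56) = 9/3136, g'(291/56) = 291/28, so u₃ = (291/56) - (9/3136)/(291/28) = 56451/10864.

56451/10864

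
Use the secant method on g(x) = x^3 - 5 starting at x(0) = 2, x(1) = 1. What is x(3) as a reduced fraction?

443/247

g(2) = 3, g(1) = -4. x(2) = 1 - (-4)·(1 - 2)/((-4) - 3) = 11/7.
g(1) = -4, g(11/7) = -384/343. x(3) = (11/7) - (-384/343)·((11/7) - 1)/((-384/343) - (-4)) = 443/247.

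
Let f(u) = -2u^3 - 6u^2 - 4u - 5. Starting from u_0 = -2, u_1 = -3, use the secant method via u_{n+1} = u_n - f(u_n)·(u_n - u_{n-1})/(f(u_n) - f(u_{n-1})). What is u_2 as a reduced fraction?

f(-2) = -5, f(-3) = 7. u_2 = (-3) - 7·((-3) - (-2))/(7 - (-5)) = -29/12.

-29/12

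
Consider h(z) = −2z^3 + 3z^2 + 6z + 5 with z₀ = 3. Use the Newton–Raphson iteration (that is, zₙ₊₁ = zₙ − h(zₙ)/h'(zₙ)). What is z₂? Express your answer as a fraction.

125849/44055

h'(z) = −6z^2 + 6z + 6.
h(3) = −4, h'(3) = −30, so z₁ = 3 − (−4)/(−30) = 43/15.
h(43/15) = −884/3375, h'(43/15) = −1958/75, so z₂ = (43/15) − (−884/3375)/(−1958/75) = 125849/44055.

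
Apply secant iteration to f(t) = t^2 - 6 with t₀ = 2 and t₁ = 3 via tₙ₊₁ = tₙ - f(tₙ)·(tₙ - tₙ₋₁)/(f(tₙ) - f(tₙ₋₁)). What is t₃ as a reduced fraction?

22/9

f(2) = -2, f(3) = 3. t₂ = 3 - 3·(3 - 2)/(3 - (-2)) = 12/5.
f(3) = 3, f(12/5) = -6/25. t₃ = (12/5) - (-6/25)·((12/5) - 3)/((-6/25) - 3) = 22/9.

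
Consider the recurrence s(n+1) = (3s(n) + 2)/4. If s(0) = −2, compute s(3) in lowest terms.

s(1) = (3·(−2) + 2)/4 = −1.
s(2) = (3·(−1) + 2)/4 = −1/4.
s(3) = (3·(−1/4) + 2)/4 = 5/16.

5/16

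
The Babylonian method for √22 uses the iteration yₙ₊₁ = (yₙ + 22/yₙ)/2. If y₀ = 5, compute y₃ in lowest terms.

y₁ = (5 + 22/5)/2 = 47/10.
y₂ = (47/10 + 22/(47/10))/2 = 4409/940.
y₃ = (4409/940 + 22/(4409/940))/2 = 38878481/8288920.

38878481/8288920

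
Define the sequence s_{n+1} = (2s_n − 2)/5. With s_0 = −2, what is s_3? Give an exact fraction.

s_1 = (2·(−2) − 2)/5 = −6/5.
s_2 = (2·(−6/5) − 2)/5 = −22/25.
s_3 = (2·(−22/25) − 2)/5 = −94/125.

−94/125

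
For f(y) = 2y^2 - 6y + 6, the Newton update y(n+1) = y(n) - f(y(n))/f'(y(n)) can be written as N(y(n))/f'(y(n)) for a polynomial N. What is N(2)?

f'(y) = 4y - 6.
N(y) = y·f'(y) - f(y) = y·(4y - 6) - (2y^2 - 6y + 6) = 2y^2 - 6.
N(2) = 2.

2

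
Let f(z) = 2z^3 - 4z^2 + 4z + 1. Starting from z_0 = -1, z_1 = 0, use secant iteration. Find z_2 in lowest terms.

f(-1) = -9, f(0) = 1. z_2 = 0 - 1·(0 - (-1))/(1 - (-9)) = -1/10.

-1/10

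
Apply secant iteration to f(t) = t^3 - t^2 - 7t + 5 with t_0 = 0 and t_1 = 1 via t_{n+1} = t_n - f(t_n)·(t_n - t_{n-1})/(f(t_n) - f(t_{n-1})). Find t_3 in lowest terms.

110/159

f(0) = 5, f(1) = -2. t_2 = 1 - (-2)·(1 - 0)/((-2) - 5) = 5/7.
f(1) = -2, f(5/7) = -50/343. t_3 = (5/7) - (-50/343)·((5/7) - 1)/((-50/343) - (-2)) = 110/159.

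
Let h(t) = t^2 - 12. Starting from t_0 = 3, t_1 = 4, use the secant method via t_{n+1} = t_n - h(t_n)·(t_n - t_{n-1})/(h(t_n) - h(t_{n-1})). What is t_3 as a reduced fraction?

h(3) = -3, h(4) = 4. t_2 = 4 - 4·(4 - 3)/(4 - (-3)) = 24/7.
h(4) = 4, h(24/7) = -12/49. t_3 = (24/7) - (-12/49)·((24/7) - 4)/((-12/49) - 4) = 45/13.

45/13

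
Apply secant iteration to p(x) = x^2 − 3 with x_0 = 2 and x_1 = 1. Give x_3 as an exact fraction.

p(2) = 1, p(1) = −2. x_2 = 1 − (−2)·(1 − 2)/((−2) − 1) = 5/3.
p(1) = −2, p(5/3) = −2/9. x_3 = (5/3) − (−2/9)·((5/3) − 1)/((−2/9) − (−2)) = 7/4.

7/4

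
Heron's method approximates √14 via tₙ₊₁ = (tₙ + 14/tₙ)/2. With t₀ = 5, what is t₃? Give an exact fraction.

t₁ = (5 + 14/5)/2 = 39/10.
t₂ = (39/10 + 14/(39/10))/2 = 2921/780.
t₃ = (2921/780 + 14/(2921/780))/2 = 17049841/4556760.

17049841/4556760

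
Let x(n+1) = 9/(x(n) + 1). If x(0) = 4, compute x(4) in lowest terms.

x(1) = 9/(4 + 1) = 9/5.
x(2) = 9/(9/5 + 1) = 45/14.
x(3) = 9/(45/14 + 1) = 126/59.
x(4) = 9/(126/59 + 1) = 531/185.

531/185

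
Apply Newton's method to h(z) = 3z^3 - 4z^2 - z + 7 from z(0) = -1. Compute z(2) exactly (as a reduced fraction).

-38323/36168

h'(z) = 9z^2 - 8z - 1.
h(-1) = 1, h'(-1) = 16, so z(1) = (-1) - 1/16 = -17/16.
h(-17/16) = -211/4096, h'(-17/16) = 4521/256, so z(2) = (-17/16) - (-211/4096)/(4521/256) = -38323/36168.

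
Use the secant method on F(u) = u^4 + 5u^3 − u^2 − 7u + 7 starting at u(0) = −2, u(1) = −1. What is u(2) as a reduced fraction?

−25/16

F(−2) = −7, F(−1) = 9. u(2) = (−1) − 9·((−1) − (−2))/(9 − (−7)) = −25/16.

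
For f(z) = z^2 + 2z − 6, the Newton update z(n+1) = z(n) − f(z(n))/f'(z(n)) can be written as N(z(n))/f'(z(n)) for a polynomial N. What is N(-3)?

f'(z) = 2z + 2.
N(z) = z·f'(z) − f(z) = z·(2z + 2) − (z^2 + 2z − 6) = z^2 + 6.
N(-3) = 15.

15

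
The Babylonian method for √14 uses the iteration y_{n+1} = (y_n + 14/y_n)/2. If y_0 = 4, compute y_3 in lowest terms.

y_1 = (4 + 14/4)/2 = 15/4.
y_2 = (15/4 + 14/(15/4))/2 = 449/120.
y_3 = (449/120 + 14/(449/120))/2 = 403201/107760.

403201/107760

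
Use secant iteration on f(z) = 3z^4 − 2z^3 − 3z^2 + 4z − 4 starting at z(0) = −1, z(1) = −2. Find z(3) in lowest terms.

f(−1) = −6, f(−2) = 40. z(2) = (−2) − 40·((−2) − (−1))/(40 − (−6)) = −26/23.
f(−2) = 40, f(−26/23) = −1278120/279841. z(3) = (−26/23) − (−1278120/279841)·((−26/23) − (−2))/((−1278120/279841) − 40) = −190124/155897.

−190124/155897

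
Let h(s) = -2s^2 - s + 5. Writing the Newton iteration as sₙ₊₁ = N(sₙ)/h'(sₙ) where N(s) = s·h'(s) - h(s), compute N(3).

h'(s) = -4s - 1.
N(s) = s·h'(s) - h(s) = s·(-4s - 1) - (-2s^2 - s + 5) = -2s^2 - 5.
N(3) = -23.

-23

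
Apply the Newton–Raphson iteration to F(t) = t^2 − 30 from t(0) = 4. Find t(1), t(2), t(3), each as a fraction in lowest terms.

F'(t) = 2t.
F(4) = −14, F'(4) = 8, so t(1) = 4 − (−14)/8 = 23/4.
F(23/4) = 49/16, F'(23/4) = 23/2, so t(2) = (23/4) − (49/16)/(23/2) = 1009/184.
F(1009/184) = 2401/33856, F'(1009/184) = 1009/92, so t(3) = (1009/184) − (2401/33856)/(1009/92) = 2033761/371312.

t(1) = 23/4, t(2) = 1009/184, t(3) = 2033761/371312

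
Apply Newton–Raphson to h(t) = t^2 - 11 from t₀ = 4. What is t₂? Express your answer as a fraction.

1433/432

h'(t) = 2t.
h(4) = 5, h'(4) = 8, so t₁ = 4 - 5/8 = 27/8.
h(27/8) = 25/64, h'(27/8) = 27/4, so t₂ = (27/8) - (25/64)/(27/4) = 1433/432.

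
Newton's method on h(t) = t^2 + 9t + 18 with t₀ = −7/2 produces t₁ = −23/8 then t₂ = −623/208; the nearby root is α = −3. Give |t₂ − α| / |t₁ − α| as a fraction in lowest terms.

1/26

t₁ − α = −23/8 − (−3) = −23/8 + 3 = 1/8, so |t₁ − α| = 1/8.
t₂ − α = −623/208 − (−3) = −623/208 + 3 = 1/208, so |t₂ − α| = 1/208.
Ratio = (1/208) / (1/8) = 1/26.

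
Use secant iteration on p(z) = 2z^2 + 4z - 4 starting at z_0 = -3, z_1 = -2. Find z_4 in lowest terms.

p(-3) = 2, p(-2) = -4. z_2 = (-2) - (-4)·((-2) - (-3))/((-4) - 2) = -8/3.
p(-2) = -4, p(-8/3) = -4/9. z_3 = (-8/3) - (-4/9)·((-8/3) - (-2))/((-4/9) - (-4)) = -11/4.
p(-8/3) = -4/9, p(-11/4) = 1/8. z_4 = (-11/4) - (1/8)·((-11/4) - (-8/3))/((1/8) - (-4/9)) = -112/41.

-112/41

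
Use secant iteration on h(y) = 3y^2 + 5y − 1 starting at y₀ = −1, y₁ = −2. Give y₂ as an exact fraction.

h(−1) = −3, h(−2) = 1. y₂ = (−2) − 1·((−2) − (−1))/(1 − (−3)) = −7/4.

−7/4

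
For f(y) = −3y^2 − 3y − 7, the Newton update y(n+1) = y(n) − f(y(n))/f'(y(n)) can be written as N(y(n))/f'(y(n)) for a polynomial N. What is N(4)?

f'(y) = −6y − 3.
N(y) = y·f'(y) − f(y) = y·(−6y − 3) − (−3y^2 − 3y − 7) = −3y^2 + 7.
N(4) = −41.

−41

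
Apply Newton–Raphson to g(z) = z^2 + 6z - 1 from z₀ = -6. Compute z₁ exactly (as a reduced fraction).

-37/6

g'(z) = 2z + 6.
g(-6) = -1, g'(-6) = -6, so z₁ = (-6) - (-1)/(-6) = -37/6.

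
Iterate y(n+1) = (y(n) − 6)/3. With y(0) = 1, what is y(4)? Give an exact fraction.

y(1) = (1 − 6)/3 = −5/3.
y(2) = ((−5/3) − 6)/3 = −23/9.
y(3) = ((−23/9) − 6)/3 = −77/27.
y(4) = ((−77/27) − 6)/3 = −239/81.

−239/81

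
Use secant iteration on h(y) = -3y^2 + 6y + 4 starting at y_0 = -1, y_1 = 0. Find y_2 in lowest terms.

h(-1) = -5, h(0) = 4. y_2 = 0 - 4·(0 - (-1))/(4 - (-5)) = -4/9.

-4/9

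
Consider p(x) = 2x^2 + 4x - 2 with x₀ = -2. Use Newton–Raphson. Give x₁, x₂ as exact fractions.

p'(x) = 4x + 4.
p(-2) = -2, p'(-2) = -4, so x₁ = (-2) - (-2)/(-4) = -5/2.
p(-5/2) = 1/2, p'(-5/2) = -6, so x₂ = (-5/2) - (1/2)/(-6) = -29/12.

x₁ = -5/2, x₂ = -29/12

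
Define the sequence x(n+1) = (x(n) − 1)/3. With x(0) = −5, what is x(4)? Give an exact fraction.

−5/9

x(1) = ((−5) − 1)/3 = −2.
x(2) = ((−2) − 1)/3 = −1.
x(3) = ((−1) − 1)/3 = −2/3.
x(4) = ((−2/3) − 1)/3 = −5/9.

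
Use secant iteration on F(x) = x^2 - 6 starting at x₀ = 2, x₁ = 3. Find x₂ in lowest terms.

F(2) = -2, F(3) = 3. x₂ = 3 - 3·(3 - 2)/(3 - (-2)) = 12/5.

12/5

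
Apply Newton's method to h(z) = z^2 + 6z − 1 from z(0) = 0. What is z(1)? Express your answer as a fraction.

1/6

h'(z) = 2z + 6.
h(0) = −1, h'(0) = 6, so z(1) = 0 − (−1)/6 = 1/6.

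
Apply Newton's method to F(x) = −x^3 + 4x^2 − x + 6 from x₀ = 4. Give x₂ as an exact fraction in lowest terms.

127426/30991

F'(x) = −3x^2 + 8x − 1.
F(4) = 2, F'(4) = −17, so x₁ = 4 − 2/(−17) = 70/17.
F(70/17) = −552/4913, F'(70/17) = −5469/289, so x₂ = (70/17) − (−552/4913)/(−5469/289) = 127426/30991.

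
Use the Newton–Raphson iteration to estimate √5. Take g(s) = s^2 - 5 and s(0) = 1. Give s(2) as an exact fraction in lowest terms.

g'(s) = 2s.
g(1) = -4, g'(1) = 2, so s(1) = 1 - (-4)/2 = 3.
g(3) = 4, g'(3) = 6, so s(2) = 3 - 4/6 = 7/3.

7/3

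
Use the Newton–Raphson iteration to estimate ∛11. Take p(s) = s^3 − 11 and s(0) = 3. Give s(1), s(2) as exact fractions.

p'(s) = 3s^2.
p(3) = 16, p'(3) = 27, so s(1) = 3 − 16/27 = 65/27.
p(65/27) = 58112/19683, p'(65/27) = 4225/243, so s(2) = (65/27) − (58112/19683)/(4225/243) = 765763/342225.

s(1) = 65/27, s(2) = 765763/342225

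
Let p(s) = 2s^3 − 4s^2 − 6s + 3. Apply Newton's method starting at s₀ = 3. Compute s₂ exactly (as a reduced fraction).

p'(s) = 6s^2 − 8s − 6.
p(3) = 3, p'(3) = 24, so s₁ = 3 − 3/24 = 23/8.
p(23/8) = 55/256, p'(23/8) = 659/32, so s₂ = (23/8) − (55/256)/(659/32) = 7551/2636.

7551/2636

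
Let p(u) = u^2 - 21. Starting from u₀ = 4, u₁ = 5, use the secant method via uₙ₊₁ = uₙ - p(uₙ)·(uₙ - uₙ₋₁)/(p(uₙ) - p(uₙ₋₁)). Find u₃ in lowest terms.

p(4) = -5, p(5) = 4. u₂ = 5 - 4·(5 - 4)/(4 - (-5)) = 41/9.
p(5) = 4, p(41/9) = -20/81. u₃ = (41/9) - (-20/81)·((41/9) - 5)/((-20/81) - 4) = 197/43.

197/43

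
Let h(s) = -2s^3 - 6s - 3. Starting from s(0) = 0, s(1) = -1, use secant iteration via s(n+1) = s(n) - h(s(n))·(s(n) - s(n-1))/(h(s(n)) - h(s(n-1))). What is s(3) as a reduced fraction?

-129/289

h(0) = -3, h(-1) = 5. s(2) = (-1) - 5·((-1) - 0)/(5 - (-3)) = -3/8.
h(-1) = 5, h(-3/8) = -165/256. s(3) = (-3/8) - (-165/256)·((-3/8) - (-1))/((-165/256) - 5) = -129/289.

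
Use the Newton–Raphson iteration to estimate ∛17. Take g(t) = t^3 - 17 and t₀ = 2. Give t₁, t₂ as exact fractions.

g'(t) = 3t^2.
g(2) = -9, g'(2) = 12, so t₁ = 2 - (-9)/12 = 11/4.
g(11/4) = 243/64, g'(11/4) = 363/16, so t₂ = (11/4) - (243/64)/(363/16) = 625/242.

t₁ = 11/4, t₂ = 625/242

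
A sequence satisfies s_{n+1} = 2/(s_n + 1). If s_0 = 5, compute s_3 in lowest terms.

s_1 = 2/(5 + 1) = 1/3.
s_2 = 2/(1/3 + 1) = 3/2.
s_3 = 2/(3/2 + 1) = 4/5.

4/5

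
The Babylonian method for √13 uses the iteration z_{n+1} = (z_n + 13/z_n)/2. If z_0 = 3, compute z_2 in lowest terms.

119/33

z_1 = (3 + 13/3)/2 = 11/3.
z_2 = (11/3 + 13/(11/3))/2 = 119/33.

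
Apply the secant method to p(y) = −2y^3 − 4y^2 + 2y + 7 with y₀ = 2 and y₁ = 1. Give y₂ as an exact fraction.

9/8

p(2) = −21, p(1) = 3. y₂ = 1 − 3·(1 − 2)/(3 − (−21)) = 9/8.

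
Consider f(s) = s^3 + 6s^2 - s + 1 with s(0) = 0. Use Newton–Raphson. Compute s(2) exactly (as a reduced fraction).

f'(s) = 3s^2 + 12s - 1.
f(0) = 1, f'(0) = -1, so s(1) = 0 - 1/(-1) = 1.
f(1) = 7, f'(1) = 14, so s(2) = 1 - 7/14 = 1/2.

1/2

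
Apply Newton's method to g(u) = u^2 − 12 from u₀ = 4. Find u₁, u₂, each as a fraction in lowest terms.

g'(u) = 2u.
g(4) = 4, g'(4) = 8, so u₁ = 4 − 4/8 = 7/2.
g(7/2) = 1/4, g'(7/2) = 7, so u₂ = (7/2) − (1/4)/7 = 97/28.

u₁ = 7/2, u₂ = 97/28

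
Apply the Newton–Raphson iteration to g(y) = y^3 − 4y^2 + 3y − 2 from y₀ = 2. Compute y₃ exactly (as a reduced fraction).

g'(y) = 3y^2 − 8y + 3.
g(2) = −4, g'(2) = −1, so y₁ = 2 − (−4)/(−1) = −2.
g(−2) = −32, g'(−2) = 31, so y₂ = (−2) − (−32)/31 = −30/31.
g(−30/31) = −284672/29791, g'(−30/31) = 13023/961, so y₃ = (−30/31) − (−284672/29791)/(13023/961) = −106018/403713.

−106018/403713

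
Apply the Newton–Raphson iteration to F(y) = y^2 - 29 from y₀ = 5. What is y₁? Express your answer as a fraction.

27/5

F'(y) = 2y.
F(5) = -4, F'(5) = 10, so y₁ = 5 - (-4)/10 = 27/5.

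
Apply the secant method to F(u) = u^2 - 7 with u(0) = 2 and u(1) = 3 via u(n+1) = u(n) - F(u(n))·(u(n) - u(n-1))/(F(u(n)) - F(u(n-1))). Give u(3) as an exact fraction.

37/14

F(2) = -3, F(3) = 2. u(2) = 3 - 2·(3 - 2)/(2 - (-3)) = 13/5.
F(3) = 2, F(13/5) = -6/25. u(3) = (13/5) - (-6/25)·((13/5) - 3)/((-6/25) - 2) = 37/14.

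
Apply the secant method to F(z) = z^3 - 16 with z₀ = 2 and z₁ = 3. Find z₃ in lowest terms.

19990/7987

F(2) = -8, F(3) = 11. z₂ = 3 - 11·(3 - 2)/(11 - (-8)) = 46/19.
F(3) = 11, F(46/19) = -12408/6859. z₃ = (46/19) - (-12408/6859)·((46/19) - 3)/((-12408/6859) - 11) = 19990/7987.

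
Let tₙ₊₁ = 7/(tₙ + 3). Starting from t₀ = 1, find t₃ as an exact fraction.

t₁ = 7/(1 + 3) = 7/4.
t₂ = 7/(7/4 + 3) = 28/19.
t₃ = 7/(28/19 + 3) = 133/85.

133/85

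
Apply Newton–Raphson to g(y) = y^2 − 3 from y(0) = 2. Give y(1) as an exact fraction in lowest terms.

7/4

g'(y) = 2y.
g(2) = 1, g'(2) = 4, so y(1) = 2 − 1/4 = 7/4.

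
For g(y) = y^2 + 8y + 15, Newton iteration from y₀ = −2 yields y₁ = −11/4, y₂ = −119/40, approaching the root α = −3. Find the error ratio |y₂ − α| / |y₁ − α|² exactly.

y₁ − α = −11/4 − (−3) = −11/4 + 3 = 1/4, so |y₁ − α| = 1/4.
y₂ − α = −119/40 − (−3) = −119/40 + 3 = 1/40, so |y₂ − α| = 1/40.
|y₁ − α|² = 1/16.
Ratio = (1/40) / (1/16) = 2/5.

2/5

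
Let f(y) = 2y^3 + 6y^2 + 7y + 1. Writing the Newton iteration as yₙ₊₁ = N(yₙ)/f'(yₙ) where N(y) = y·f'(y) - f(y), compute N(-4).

f'(y) = 6y^2 + 12y + 7.
N(y) = y·f'(y) - f(y) = y·(6y^2 + 12y + 7) - (2y^3 + 6y^2 + 7y + 1) = 4y^3 + 6y^2 - 1.
N(-4) = -161.

-161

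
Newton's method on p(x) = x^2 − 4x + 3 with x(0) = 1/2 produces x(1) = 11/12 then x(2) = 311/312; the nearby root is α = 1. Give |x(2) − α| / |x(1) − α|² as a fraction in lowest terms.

x(1) − α = 11/12 − 1 = −1/12, so |x(1) − α| = 1/12.
x(2) − α = 311/312 − 1 = −1/312, so |x(2) − α| = 1/312.
|x(1) − α|² = 1/144.
Ratio = (1/312) / (1/144) = 6/13.

6/13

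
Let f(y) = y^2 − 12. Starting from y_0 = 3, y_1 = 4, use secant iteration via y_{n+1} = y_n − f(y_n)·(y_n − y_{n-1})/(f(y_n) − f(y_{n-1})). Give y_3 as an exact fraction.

f(3) = −3, f(4) = 4. y_2 = 4 − 4·(4 − 3)/(4 − (−3)) = 24/7.
f(4) = 4, f(24/7) = −12/49. y_3 = (24/7) − (−12/49)·((24/7) − 4)/((−12/49) − 4) = 45/13.

45/13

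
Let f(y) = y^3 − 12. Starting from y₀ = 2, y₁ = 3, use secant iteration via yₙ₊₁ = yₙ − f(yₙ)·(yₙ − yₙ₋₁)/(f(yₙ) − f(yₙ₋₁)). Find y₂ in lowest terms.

42/19

f(2) = −4, f(3) = 15. y₂ = 3 − 15·(3 − 2)/(15 − (−4)) = 42/19.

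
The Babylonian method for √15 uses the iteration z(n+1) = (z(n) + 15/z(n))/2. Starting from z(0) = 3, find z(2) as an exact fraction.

z(1) = (3 + 15/3)/2 = 4.
z(2) = (4 + 15/4)/2 = 31/8.

31/8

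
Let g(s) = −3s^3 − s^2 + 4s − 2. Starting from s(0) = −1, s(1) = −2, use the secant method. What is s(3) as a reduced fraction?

g(−1) = −4, g(−2) = 10. s(2) = (−2) − 10·((−2) − (−1))/(10 − (−4)) = −9/7.
g(−2) = 10, g(−9/7) = −830/343. s(3) = (−9/7) − (−830/343)·((−9/7) − (−2))/((−830/343) − 10) = −607/426.

−607/426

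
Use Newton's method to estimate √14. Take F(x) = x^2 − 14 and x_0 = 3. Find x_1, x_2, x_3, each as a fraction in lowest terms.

F'(x) = 2x.
F(3) = −5, F'(3) = 6, so x_1 = 3 − (−5)/6 = 23/6.
F(23/6) = 25/36, F'(23/6) = 23/3, so x_2 = (23/6) − (25/36)/(23/3) = 1033/276.
F(1033/276) = 625/76176, F'(1033/276) = 1033/138, so x_3 = (1033/276) − (625/76176)/(1033/138) = 2133553/570216.

x_1 = 23/6, x_2 = 1033/276, x_3 = 2133553/570216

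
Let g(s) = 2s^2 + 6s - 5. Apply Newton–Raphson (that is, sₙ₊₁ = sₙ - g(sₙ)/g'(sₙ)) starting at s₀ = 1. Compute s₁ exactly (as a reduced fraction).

7/10

g'(s) = 4s + 6.
g(1) = 3, g'(1) = 10, so s₁ = 1 - 3/10 = 7/10.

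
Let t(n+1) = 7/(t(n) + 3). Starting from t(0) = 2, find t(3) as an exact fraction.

154/101

t(1) = 7/(2 + 3) = 7/5.
t(2) = 7/(7/5 + 3) = 35/22.
t(3) = 7/(35/22 + 3) = 154/101.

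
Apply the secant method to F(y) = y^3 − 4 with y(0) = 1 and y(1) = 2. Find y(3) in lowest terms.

169/109

F(1) = −3, F(2) = 4. y(2) = 2 − 4·(2 − 1)/(4 − (−3)) = 10/7.
F(2) = 4, F(10/7) = −372/343. y(3) = (10/7) − (−372/343)·((10/7) − 2)/((−372/343) − 4) = 169/109.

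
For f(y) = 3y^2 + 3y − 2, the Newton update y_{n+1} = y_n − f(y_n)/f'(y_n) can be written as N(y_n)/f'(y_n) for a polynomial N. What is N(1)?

5

f'(y) = 6y + 3.
N(y) = y·f'(y) − f(y) = y·(6y + 3) − (3y^2 + 3y − 2) = 3y^2 + 2.
N(1) = 5.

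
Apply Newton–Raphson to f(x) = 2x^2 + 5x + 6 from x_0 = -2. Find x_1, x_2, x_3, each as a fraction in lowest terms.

x_1 = -2/3, x_2 = -46/21, x_3 = -1586/1659

f'(x) = 4x + 5.
f(-2) = 4, f'(-2) = -3, so x_1 = (-2) - 4/(-3) = -2/3.
f(-2/3) = 32/9, f'(-2/3) = 7/3, so x_2 = (-2/3) - (32/9)/(7/3) = -46/21.
f(-46/21) = 2048/441, f'(-46/21) = -79/21, so x_3 = (-46/21) - (2048/441)/(-79/21) = -1586/1659.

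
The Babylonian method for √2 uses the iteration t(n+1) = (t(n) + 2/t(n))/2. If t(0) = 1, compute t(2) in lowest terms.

t(1) = (1 + 2/1)/2 = 3/2.
t(2) = (3/2 + 2/(3/2))/2 = 17/12.

17/12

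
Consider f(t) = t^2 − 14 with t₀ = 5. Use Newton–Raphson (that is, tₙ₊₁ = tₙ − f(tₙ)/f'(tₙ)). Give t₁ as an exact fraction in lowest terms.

f'(t) = 2t.
f(5) = 11, f'(5) = 10, so t₁ = 5 − 11/10 = 39/10.

39/10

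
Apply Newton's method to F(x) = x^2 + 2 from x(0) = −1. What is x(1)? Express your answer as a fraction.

F'(x) = 2x.
F(−1) = 3, F'(−1) = −2, so x(1) = (−1) − 3/(−2) = 1/2.

1/2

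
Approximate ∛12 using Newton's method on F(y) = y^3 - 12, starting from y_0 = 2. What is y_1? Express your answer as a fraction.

F'(y) = 3y^2.
F(2) = -4, F'(2) = 12, so y_1 = 2 - (-4)/12 = 7/3.

7/3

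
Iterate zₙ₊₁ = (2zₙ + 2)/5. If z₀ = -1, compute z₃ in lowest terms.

14/25

z₁ = (2·(-1) + 2)/5 = 0.
z₂ = (2·0 + 2)/5 = 2/5.
z₃ = (2·(2/5) + 2)/5 = 14/25.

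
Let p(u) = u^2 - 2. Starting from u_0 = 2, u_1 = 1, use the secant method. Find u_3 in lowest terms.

p(2) = 2, p(1) = -1. u_2 = 1 - (-1)·(1 - 2)/((-1) - 2) = 4/3.
p(1) = -1, p(4/3) = -2/9. u_3 = (4/3) - (-2/9)·((4/3) - 1)/((-2/9) - (-1)) = 10/7.

10/7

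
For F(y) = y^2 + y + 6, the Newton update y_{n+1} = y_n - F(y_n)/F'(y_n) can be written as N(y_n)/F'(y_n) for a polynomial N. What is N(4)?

F'(y) = 2y + 1.
N(y) = y·F'(y) - F(y) = y·(2y + 1) - (y^2 + y + 6) = y^2 - 6.
N(4) = 10.

10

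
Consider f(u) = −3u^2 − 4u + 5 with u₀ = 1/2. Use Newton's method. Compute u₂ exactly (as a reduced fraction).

5507/7000

f'(u) = −6u − 4.
f(1/2) = 9/4, f'(1/2) = −7, so u₁ = (1/2) − (9/4)/(−7) = 23/28.
f(23/28) = −243/784, f'(23/28) = −125/14, so u₂ = (23/28) − (−243/784)/(−125/14) = 5507/7000.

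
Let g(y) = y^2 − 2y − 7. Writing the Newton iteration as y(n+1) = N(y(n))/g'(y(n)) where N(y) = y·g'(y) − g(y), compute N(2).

g'(y) = 2y − 2.
N(y) = y·g'(y) − g(y) = y·(2y − 2) − (y^2 − 2y − 7) = y^2 + 7.
N(2) = 11.

11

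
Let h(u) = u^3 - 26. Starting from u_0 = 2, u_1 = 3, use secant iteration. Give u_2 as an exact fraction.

h(2) = -18, h(3) = 1. u_2 = 3 - 1·(3 - 2)/(1 - (-18)) = 56/19.

56/19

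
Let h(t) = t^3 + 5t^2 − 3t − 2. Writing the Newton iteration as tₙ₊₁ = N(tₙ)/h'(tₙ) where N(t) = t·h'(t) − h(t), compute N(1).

h'(t) = 3t^2 + 10t − 3.
N(t) = t·h'(t) − h(t) = t·(3t^2 + 10t − 3) − (t^3 + 5t^2 − 3t − 2) = 2t^3 + 5t^2 + 2.
N(1) = 9.

9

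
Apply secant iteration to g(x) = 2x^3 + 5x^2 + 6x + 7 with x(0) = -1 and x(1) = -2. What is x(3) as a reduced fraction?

-409/217

g(-1) = 4, g(-2) = -1. x(2) = (-2) - (-1)·((-2) - (-1))/((-1) - 4) = -9/5.
g(-2) = -1, g(-9/5) = 92/125. x(3) = (-9/5) - (92/125)·((-9/5) - (-2))/((92/125) - (-1)) = -409/217.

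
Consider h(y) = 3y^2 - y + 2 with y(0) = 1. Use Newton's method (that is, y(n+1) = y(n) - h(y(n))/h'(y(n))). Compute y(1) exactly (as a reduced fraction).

1/5

h'(y) = 6y - 1.
h(1) = 4, h'(1) = 5, so y(1) = 1 - 4/5 = 1/5.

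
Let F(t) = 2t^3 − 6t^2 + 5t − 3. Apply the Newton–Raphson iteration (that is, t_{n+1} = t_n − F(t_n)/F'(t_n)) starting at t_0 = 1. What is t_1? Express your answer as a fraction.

−1

F'(t) = 6t^2 − 12t + 5.
F(1) = −2, F'(1) = −1, so t_1 = 1 − (−2)/(−1) = −1.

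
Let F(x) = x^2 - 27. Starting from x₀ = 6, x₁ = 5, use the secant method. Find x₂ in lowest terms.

F(6) = 9, F(5) = -2. x₂ = 5 - (-2)·(5 - 6)/((-2) - 9) = 57/11.

57/11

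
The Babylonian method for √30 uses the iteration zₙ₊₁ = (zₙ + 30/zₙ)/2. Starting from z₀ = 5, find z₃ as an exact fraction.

116161/21208

z₁ = (5 + 30/5)/2 = 11/2.
z₂ = (11/2 + 30/(11/2))/2 = 241/44.
z₃ = (241/44 + 30/(241/44))/2 = 116161/21208.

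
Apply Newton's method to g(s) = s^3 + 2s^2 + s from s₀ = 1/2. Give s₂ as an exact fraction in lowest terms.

1/20

g'(s) = 3s^2 + 4s + 1.
g(1/2) = 9/8, g'(1/2) = 15/4, so s₁ = (1/2) - (9/8)/(15/4) = 1/5.
g(1/5) = 36/125, g'(1/5) = 48/25, so s₂ = (1/5) - (36/125)/(48/25) = 1/20.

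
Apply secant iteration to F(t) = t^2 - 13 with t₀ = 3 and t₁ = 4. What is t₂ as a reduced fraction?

25/7

F(3) = -4, F(4) = 3. t₂ = 4 - 3·(4 - 3)/(3 - (-4)) = 25/7.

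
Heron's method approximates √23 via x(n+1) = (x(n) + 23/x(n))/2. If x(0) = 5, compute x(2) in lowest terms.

x(1) = (5 + 23/5)/2 = 24/5.
x(2) = (24/5 + 23/(24/5))/2 = 1151/240.

1151/240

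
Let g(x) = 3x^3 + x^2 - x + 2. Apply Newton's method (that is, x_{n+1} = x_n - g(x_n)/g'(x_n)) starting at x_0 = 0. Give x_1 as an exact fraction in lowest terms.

g'(x) = 9x^2 + 2x - 1.
g(0) = 2, g'(0) = -1, so x_1 = 0 - 2/(-1) = 2.

2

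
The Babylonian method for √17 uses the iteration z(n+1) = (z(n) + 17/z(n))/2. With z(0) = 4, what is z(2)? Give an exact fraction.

2177/528

z(1) = (4 + 17/4)/2 = 33/8.
z(2) = (33/8 + 17/(33/8))/2 = 2177/528.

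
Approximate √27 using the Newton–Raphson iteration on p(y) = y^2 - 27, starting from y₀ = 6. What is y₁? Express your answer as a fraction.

21/4

p'(y) = 2y.
p(6) = 9, p'(6) = 12, so y₁ = 6 - 9/12 = 21/4.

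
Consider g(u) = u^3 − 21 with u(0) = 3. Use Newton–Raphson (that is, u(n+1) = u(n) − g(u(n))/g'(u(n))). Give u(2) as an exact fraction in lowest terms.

46559/16875

g'(u) = 3u^2.
g(3) = 6, g'(3) = 27, so u(1) = 3 − 6/27 = 25/9.
g(25/9) = 316/729, g'(25/9) = 625/27, so u(2) = (25/9) − (316/729)/(625/27) = 46559/16875.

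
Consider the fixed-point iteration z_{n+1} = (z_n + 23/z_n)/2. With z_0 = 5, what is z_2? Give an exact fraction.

z_1 = (5 + 23/5)/2 = 24/5.
z_2 = (24/5 + 23/(24/5))/2 = 1151/240.

1151/240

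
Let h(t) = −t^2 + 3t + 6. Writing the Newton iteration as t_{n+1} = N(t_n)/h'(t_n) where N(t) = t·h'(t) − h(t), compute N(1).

−7

h'(t) = −2t + 3.
N(t) = t·h'(t) − h(t) = t·(−2t + 3) − (−t^2 + 3t + 6) = −t^2 − 6.
N(1) = −7.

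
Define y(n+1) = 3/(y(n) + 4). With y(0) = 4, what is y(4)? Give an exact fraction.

492/761

y(1) = 3/(4 + 4) = 3/8.
y(2) = 3/(3/8 + 4) = 24/35.
y(3) = 3/(24/35 + 4) = 105/164.
y(4) = 3/(105/164 + 4) = 492/761.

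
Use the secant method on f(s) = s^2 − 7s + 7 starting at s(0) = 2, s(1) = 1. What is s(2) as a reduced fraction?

5/4

f(2) = −3, f(1) = 1. s(2) = 1 − 1·(1 − 2)/(1 − (−3)) = 5/4.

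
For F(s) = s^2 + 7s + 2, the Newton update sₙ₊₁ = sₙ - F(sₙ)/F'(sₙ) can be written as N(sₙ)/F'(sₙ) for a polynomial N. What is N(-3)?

F'(s) = 2s + 7.
N(s) = s·F'(s) - F(s) = s·(2s + 7) - (s^2 + 7s + 2) = s^2 - 2.
N(-3) = 7.

7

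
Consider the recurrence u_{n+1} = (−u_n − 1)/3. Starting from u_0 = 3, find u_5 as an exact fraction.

u_1 = (−3 − 1)/3 = −4/3.
u_2 = (−(−4/3) − 1)/3 = 1/9.
u_3 = (−(1/9) − 1)/3 = −10/27.
u_4 = (−(−10/27) − 1)/3 = −17/81.
u_5 = (−(−17/81) − 1)/3 = −64/243.

−64/243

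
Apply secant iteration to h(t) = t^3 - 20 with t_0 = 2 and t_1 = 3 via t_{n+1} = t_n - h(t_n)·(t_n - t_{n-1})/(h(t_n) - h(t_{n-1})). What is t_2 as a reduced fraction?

h(2) = -12, h(3) = 7. t_2 = 3 - 7·(3 - 2)/(7 - (-12)) = 50/19.

50/19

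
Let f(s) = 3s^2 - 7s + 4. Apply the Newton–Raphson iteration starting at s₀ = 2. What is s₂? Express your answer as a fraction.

f'(s) = 6s - 7.
f(2) = 2, f'(2) = 5, so s₁ = 2 - 2/5 = 8/5.
f(8/5) = 12/25, f'(8/5) = 13/5, so s₂ = (8/5) - (12/25)/(13/5) = 92/65.

92/65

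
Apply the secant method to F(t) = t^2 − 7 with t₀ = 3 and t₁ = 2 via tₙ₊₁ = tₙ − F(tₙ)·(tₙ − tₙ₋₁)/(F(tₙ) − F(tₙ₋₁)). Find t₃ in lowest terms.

F(3) = 2, F(2) = −3. t₂ = 2 − (−3)·(2 − 3)/((−3) − 2) = 13/5.
F(2) = −3, F(13/5) = −6/25. t₃ = (13/5) − (−6/25)·((13/5) − 2)/((−6/25) − (−3)) = 61/23.

61/23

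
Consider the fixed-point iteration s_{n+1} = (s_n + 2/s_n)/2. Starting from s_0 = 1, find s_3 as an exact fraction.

577/408

s_1 = (1 + 2/1)/2 = 3/2.
s_2 = (3/2 + 2/(3/2))/2 = 17/12.
s_3 = (17/12 + 2/(17/12))/2 = 577/408.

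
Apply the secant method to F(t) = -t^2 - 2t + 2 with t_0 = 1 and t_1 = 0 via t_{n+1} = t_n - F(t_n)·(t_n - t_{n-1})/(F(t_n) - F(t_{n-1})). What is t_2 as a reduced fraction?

F(1) = -1, F(0) = 2. t_2 = 0 - 2·(0 - 1)/(2 - (-1)) = 2/3.

2/3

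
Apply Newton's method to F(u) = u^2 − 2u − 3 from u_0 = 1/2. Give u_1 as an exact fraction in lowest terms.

−13/4

F'(u) = 2u − 2.
F(1/2) = −15/4, F'(1/2) = −1, so u_1 = (1/2) − (−15/4)/(−1) = −13/4.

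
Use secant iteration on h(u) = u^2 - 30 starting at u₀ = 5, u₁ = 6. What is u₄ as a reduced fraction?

2766/505

h(5) = -5, h(6) = 6. u₂ = 6 - 6·(6 - 5)/(6 - (-5)) = 60/11.
h(6) = 6, h(60/11) = -30/121. u₃ = (60/11) - (-30/121)·((60/11) - 6)/((-30/121) - 6) = 115/21.
h(60/11) = -30/121, h(115/21) = -5/441. u₄ = (115/21) - (-5/441)·((115/21) - (60/11))/((-5/441) - (-30/121)) = 2766/505.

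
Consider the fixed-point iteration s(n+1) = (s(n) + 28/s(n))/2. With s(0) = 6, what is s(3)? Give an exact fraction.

s(1) = (6 + 28/6)/2 = 16/3.
s(2) = (16/3 + 28/(16/3))/2 = 127/24.
s(3) = (127/24 + 28/(127/24))/2 = 32257/6096.

32257/6096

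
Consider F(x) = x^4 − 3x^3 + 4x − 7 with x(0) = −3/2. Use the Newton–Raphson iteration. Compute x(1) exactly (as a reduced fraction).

−97/68

F'(x) = 4x^3 − 9x^2 + 4.
F(−3/2) = 35/16, F'(−3/2) = −119/4, so x(1) = (−3/2) − (35/16)/(−119/4) = −97/68.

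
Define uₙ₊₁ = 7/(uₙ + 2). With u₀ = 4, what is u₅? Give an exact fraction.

u₁ = 7/(4 + 2) = 7/6.
u₂ = 7/(7/6 + 2) = 42/19.
u₃ = 7/(42/19 + 2) = 133/80.
u₄ = 7/(133/80 + 2) = 560/293.
u₅ = 7/(560/293 + 2) = 2051/1146.

2051/1146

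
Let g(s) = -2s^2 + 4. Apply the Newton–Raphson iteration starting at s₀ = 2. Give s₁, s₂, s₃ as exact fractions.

g'(s) = -4s.
g(2) = -4, g'(2) = -8, so s₁ = 2 - (-4)/(-8) = 3/2.
g(3/2) = -1/2, g'(3/2) = -6, so s₂ = (3/2) - (-1/2)/(-6) = 17/12.
g(17/12) = -1/72, g'(17/12) = -17/3, so s₃ = (17/12) - (-1/72)/(-17/3) = 577/408.

s₁ = 3/2, s₂ = 17/12, s₃ = 577/408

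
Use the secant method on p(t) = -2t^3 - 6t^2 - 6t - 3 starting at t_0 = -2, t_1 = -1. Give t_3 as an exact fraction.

-3

p(-2) = 1, p(-1) = -1. t_2 = (-1) - (-1)·((-1) - (-2))/((-1) - 1) = -3/2.
p(-1) = -1, p(-3/2) = -3/4. t_3 = (-3/2) - (-3/4)·((-3/2) - (-1))/((-3/4) - (-1)) = -3.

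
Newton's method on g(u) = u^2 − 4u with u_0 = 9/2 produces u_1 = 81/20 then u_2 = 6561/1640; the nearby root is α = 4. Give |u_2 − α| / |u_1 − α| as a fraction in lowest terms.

1/82

u_1 − α = 81/20 − 4 = 1/20, so |u_1 − α| = 1/20.
u_2 − α = 6561/1640 − 4 = 1/1640, so |u_2 − α| = 1/1640.
Ratio = (1/1640) / (1/20) = 1/82.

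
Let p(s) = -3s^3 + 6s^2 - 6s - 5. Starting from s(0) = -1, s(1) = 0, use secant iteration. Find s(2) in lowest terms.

p(-1) = 10, p(0) = -5. s(2) = 0 - (-5)·(0 - (-1))/((-5) - 10) = -1/3.

-1/3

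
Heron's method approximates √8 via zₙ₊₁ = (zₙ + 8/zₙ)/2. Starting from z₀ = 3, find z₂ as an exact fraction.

z₁ = (3 + 8/3)/2 = 17/6.
z₂ = (17/6 + 8/(17/6))/2 = 577/204.

577/204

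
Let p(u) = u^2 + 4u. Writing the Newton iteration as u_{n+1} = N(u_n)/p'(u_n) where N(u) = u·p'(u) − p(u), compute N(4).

p'(u) = 2u + 4.
N(u) = u·p'(u) − p(u) = u·(2u + 4) − (u^2 + 4u) = u^2.
N(4) = 16.

16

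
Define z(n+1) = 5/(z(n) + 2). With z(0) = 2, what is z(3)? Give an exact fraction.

65/46

z(1) = 5/(2 + 2) = 5/4.
z(2) = 5/(5/4 + 2) = 20/13.
z(3) = 5/(20/13 + 2) = 65/46.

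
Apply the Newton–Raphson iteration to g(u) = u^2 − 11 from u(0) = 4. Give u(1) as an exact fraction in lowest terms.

27/8

g'(u) = 2u.
g(4) = 5, g'(4) = 8, so u(1) = 4 − 5/8 = 27/8.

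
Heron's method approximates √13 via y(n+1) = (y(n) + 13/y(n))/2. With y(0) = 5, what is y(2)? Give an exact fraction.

343/95

y(1) = (5 + 13/5)/2 = 19/5.
y(2) = (19/5 + 13/(19/5))/2 = 343/95.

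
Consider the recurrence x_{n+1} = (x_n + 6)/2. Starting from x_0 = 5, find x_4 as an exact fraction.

95/16

x_1 = (5 + 6)/2 = 11/2.
x_2 = ((11/2) + 6)/2 = 23/4.
x_3 = ((23/4) + 6)/2 = 47/8.
x_4 = ((47/8) + 6)/2 = 95/16.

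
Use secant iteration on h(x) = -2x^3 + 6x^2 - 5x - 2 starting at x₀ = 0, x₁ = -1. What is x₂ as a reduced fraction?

h(0) = -2, h(-1) = 11. x₂ = (-1) - 11·((-1) - 0)/(11 - (-2)) = -2/13.

-2/13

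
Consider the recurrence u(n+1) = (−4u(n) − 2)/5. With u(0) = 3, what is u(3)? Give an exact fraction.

−234/125

u(1) = (−4·3 − 2)/5 = −14/5.
u(2) = (−4·(−14/5) − 2)/5 = 46/25.
u(3) = (−4·(46/25) − 2)/5 = −234/125.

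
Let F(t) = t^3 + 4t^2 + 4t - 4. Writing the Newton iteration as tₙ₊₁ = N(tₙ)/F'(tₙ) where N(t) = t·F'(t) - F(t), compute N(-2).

4

F'(t) = 3t^2 + 8t + 4.
N(t) = t·F'(t) - F(t) = t·(3t^2 + 8t + 4) - (t^3 + 4t^2 + 4t - 4) = 2t^3 + 4t^2 + 4.
N(-2) = 4.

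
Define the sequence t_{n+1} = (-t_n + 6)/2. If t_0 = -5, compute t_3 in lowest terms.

23/8

t_1 = (-(-5) + 6)/2 = 11/2.
t_2 = (-(11/2) + 6)/2 = 1/4.
t_3 = (-(1/4) + 6)/2 = 23/8.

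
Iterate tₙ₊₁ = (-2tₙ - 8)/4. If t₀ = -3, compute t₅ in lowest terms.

-41/32

t₁ = (-2·(-3) - 8)/4 = -1/2.
t₂ = (-2·(-1/2) - 8)/4 = -7/4.
t₃ = (-2·(-7/4) - 8)/4 = -9/8.
t₄ = (-2·(-9/8) - 8)/4 = -23/16.
t₅ = (-2·(-23/16) - 8)/4 = -41/32.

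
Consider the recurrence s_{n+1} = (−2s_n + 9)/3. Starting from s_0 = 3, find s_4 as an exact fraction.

s_1 = (−2·3 + 9)/3 = 1.
s_2 = (−2·1 + 9)/3 = 7/3.
s_3 = (−2·(7/3) + 9)/3 = 13/9.
s_4 = (−2·(13/9) + 9)/3 = 55/27.

55/27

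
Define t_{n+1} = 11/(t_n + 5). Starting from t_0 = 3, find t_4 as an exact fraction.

t_1 = 11/(3 + 5) = 11/8.
t_2 = 11/(11/8 + 5) = 88/51.
t_3 = 11/(88/51 + 5) = 561/343.
t_4 = 11/(561/343 + 5) = 3773/2276.

3773/2276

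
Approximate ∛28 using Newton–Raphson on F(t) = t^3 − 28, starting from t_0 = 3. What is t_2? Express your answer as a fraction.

413465/136161

F'(t) = 3t^2.
F(3) = −1, F'(3) = 27, so t_1 = 3 − (−1)/27 = 82/27.
F(82/27) = 244/19683, F'(82/27) = 6724/243, so t_2 = (82/27) − (244/19683)/(6724/243) = 413465/136161.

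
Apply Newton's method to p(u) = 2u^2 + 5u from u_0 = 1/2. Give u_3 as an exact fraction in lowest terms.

1/671846

p'(u) = 4u + 5.
p(1/2) = 3, p'(1/2) = 7, so u_1 = (1/2) − 3/7 = 1/14.
p(1/14) = 18/49, p'(1/14) = 37/7, so u_2 = (1/14) − (18/49)/(37/7) = 1/518.
p(1/518) = 648/67081, p'(1/518) = 1297/259, so u_3 = (1/518) − (648/67081)/(1297/259) = 1/671846.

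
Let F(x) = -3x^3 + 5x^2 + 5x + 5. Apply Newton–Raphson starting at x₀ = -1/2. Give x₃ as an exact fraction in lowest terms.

-105333/37009

F'(x) = -9x^2 + 10x + 5.
F(-1/2) = 33/8, F'(-1/2) = -9/4, so x₁ = (-1/2) - (33/8)/(-9/4) = 4/3.
F(4/3) = 121/9, F'(4/3) = 7/3, so x₂ = (4/3) - (121/9)/(7/3) = -31/7.
F(-31/7) = 117128/343, F'(-31/7) = -10574/49, so x₃ = (-31/7) - (117128/343)/(-10574/49) = -105333/37009.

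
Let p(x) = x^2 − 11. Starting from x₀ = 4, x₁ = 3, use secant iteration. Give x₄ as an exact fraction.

p(4) = 5, p(3) = −2. x₂ = 3 − (−2)·(3 − 4)/((−2) − 5) = 23/7.
p(3) = −2, p(23/7) = −10/49. x₃ = (23/7) − (−10/49)·((23/7) − 3)/((−10/49) − (−2)) = 73/22.
p(23/7) = −10/49, p(73/22) = 5/484. x₄ = (73/22) − (5/484)·((73/22) − (23/7))/((5/484) − (−10/49)) = 3373/1017.

3373/1017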